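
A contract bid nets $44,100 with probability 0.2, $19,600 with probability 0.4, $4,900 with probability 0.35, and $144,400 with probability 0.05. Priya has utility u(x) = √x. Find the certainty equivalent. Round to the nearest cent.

$20,022.25

E[u] = 0.2·√44100 + 0.4·√19600 + 0.35·√4900 + 0.05·√144400 = 0.2·210 + 0.4·140 + 0.35·70 + 0.05·380 = 141.5
CE = (141.5)² = 20022.25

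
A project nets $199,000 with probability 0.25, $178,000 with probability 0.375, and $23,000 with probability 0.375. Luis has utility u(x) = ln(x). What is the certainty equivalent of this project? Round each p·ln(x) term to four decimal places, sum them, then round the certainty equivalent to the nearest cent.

E[u] = 0.25·ln(199000) + 0.375·ln(178000) + 0.375·ln(23000) = 3.0503 + 4.5336 + 3.7662 = 11.3501
CE = e^11.3501 ≈ 84973.95

$84,973.95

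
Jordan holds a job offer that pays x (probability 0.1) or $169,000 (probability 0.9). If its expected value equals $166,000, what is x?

0.1·x + 0.9·169000 = 166000
0.1·x = 166000 − 152100 = 13900
x = 13900 / 0.1 = 139000

x = $139,000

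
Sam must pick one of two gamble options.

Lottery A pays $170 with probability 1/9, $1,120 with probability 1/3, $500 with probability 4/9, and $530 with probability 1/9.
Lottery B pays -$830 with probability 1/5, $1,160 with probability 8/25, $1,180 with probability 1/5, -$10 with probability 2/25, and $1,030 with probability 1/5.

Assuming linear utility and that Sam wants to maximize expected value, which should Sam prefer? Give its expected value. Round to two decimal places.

Lottery A ($673.33)

Lottery A = 1/9 × 170 + 1/3 × 1120 + 4/9 × 500 + 1/9 × 530 = 18.8889 + 373.3333 + 222.2222 + 58.8889 = 673.3333
Lottery B = 1/5 × (-830) + 8/25 × 1160 + 1/5 × 1180 + 2/25 × (-10) + 1/5 × 1030 = -166 + 371.2 + 236 − 0.8 + 206 = 646.4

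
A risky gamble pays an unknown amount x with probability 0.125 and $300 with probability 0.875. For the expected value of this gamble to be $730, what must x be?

0.125·x + 0.875·300 = 730
0.125·x = 730 − 262.5 = 467.5
x = 467.5 / 0.125 = 3740

x = $3,740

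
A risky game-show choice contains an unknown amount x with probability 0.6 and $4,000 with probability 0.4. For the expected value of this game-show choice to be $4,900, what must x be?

0.6·x + 0.4·4000 = 4900
0.6·x = 4900 − 1600 = 3300
x = 3300 / 0.6 = 5500

x = $5,500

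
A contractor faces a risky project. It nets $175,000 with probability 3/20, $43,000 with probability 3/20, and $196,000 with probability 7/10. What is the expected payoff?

$169,900

EV = 3/20 × 175000 + 3/20 × 43000 + 7/10 × 196000 = 26250 + 6450 + 137200 = 169900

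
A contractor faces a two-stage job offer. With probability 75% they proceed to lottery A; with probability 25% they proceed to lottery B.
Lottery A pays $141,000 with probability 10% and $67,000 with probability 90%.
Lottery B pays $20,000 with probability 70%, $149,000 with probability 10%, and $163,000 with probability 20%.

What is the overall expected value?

$71,175

EV(A) = 0.1 × 141000 + 0.9 × 67000 = 14100 + 60300 = 74400
EV(B) = 0.7 × 20000 + 0.1 × 149000 + 0.2 × 163000 = 14000 + 14900 + 32600 = 61500
Overall = 0.75 × 74400 + 0.25 × 61500 = 55800 + 15375 = 71175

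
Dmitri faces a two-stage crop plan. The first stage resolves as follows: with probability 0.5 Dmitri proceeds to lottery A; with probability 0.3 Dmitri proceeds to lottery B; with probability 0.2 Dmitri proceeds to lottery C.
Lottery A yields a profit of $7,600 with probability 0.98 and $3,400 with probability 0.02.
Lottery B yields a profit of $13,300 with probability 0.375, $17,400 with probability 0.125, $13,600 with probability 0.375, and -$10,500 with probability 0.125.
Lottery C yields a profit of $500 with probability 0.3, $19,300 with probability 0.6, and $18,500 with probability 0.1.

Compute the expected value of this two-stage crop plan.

$9,759

EV(A) = 0.98 × 7600 + 0.02 × 3400 = 7448 + 68 = 7516
EV(B) = 0.375 × 13300 + 0.125 × 17400 + 0.375 × 13600 + 0.125 × (-10500) = 4987.5 + 2175 + 5100 − 1312.5 = 10950
EV(C) = 0.3 × 500 + 0.6 × 19300 + 0.1 × 18500 = 150 + 11580 + 1850 = 13580
Overall = 0.5 × 7516 + 0.3 × 10950 + 0.2 × 13580 = 3758 + 3285 + 2716 = 9759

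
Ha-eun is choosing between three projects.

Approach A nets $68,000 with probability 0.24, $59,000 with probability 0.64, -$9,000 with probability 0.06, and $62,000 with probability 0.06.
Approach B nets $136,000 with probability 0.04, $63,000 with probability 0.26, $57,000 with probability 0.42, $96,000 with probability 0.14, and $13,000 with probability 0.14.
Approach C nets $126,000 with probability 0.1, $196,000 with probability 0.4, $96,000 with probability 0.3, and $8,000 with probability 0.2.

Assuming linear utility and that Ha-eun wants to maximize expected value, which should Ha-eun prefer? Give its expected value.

Approach A = 0.24 × 68000 + 0.64 × 59000 + 0.06 × (-9000) + 0.06 × 62000 = 16320 + 37760 − 540 + 3720 = 57260
Approach B = 0.04 × 136000 + 0.26 × 63000 + 0.42 × 57000 + 0.14 × 96000 + 0.14 × 13000 = 5440 + 16380 + 23940 + 13440 + 1820 = 61020
Approach C = 0.1 × 126000 + 0.4 × 196000 + 0.3 × 96000 + 0.2 × 8000 = 12600 + 78400 + 28800 + 1600 = 121400

Approach C ($121,400)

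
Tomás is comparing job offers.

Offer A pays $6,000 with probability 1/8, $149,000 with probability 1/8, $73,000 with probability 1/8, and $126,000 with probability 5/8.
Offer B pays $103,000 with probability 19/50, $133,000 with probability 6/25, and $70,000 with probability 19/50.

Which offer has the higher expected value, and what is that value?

Offer A = 1/8 × 6000 + 1/8 × 149000 + 1/8 × 73000 + 5/8 × 126000 = 750 + 18625 + 9125 + 78750 = 107250
Offer B = 19/50 × 103000 + 6/25 × 133000 + 19/50 × 70000 = 39140 + 31920 + 26600 = 97660

Offer A ($107,250)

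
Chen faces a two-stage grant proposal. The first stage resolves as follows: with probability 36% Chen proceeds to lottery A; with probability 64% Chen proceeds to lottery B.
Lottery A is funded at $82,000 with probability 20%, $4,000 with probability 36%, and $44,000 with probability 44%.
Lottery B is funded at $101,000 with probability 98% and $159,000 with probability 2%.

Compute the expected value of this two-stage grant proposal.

EV(A) = 0.2 × 82000 + 0.36 × 4000 + 0.44 × 44000 = 16400 + 1440 + 19360 = 37200
EV(B) = 0.98 × 101000 + 0.02 × 159000 = 98980 + 3180 = 102160
Overall = 0.36 × 37200 + 0.64 × 102160 = 13392 + 65382.4 = 78774.4

$78,774.40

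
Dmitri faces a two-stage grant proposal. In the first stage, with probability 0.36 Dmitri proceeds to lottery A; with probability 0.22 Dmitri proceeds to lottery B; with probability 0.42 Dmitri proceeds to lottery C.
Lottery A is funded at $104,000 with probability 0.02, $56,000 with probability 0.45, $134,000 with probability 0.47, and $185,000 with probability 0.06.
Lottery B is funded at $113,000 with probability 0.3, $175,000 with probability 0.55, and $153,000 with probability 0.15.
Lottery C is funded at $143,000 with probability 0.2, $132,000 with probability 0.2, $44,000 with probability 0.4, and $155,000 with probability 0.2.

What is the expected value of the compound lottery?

$113,683.60

EV(A) = 0.02 × 104000 + 0.45 × 56000 + 0.47 × 134000 + 0.06 × 185000 = 2080 + 25200 + 62980 + 11100 = 101360
EV(B) = 0.3 × 113000 + 0.55 × 175000 + 0.15 × 153000 = 33900 + 96250 + 22950 = 153100
EV(C) = 0.2 × 143000 + 0.2 × 132000 + 0.4 × 44000 + 0.2 × 155000 = 28600 + 26400 + 17600 + 31000 = 103600
Overall = 0.36 × 101360 + 0.22 × 153100 + 0.42 × 103600 = 36489.6 + 33682 + 43512 = 113683.6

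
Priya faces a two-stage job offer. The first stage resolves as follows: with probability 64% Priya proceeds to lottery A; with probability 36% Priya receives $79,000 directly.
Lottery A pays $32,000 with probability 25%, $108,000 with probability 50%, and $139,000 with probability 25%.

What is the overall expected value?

$90,360

EV(A) = 0.25 × 32000 + 0.5 × 108000 + 0.25 × 139000 = 8000 + 54000 + 34750 = 96750
Branch B: 79000 (certain)
Overall = 0.64 × 96750 + 0.36 × 79000 = 61920 + 28440 = 90360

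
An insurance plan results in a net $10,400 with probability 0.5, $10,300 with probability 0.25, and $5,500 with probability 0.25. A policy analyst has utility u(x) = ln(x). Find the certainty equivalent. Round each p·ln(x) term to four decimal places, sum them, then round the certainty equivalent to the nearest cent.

$8,847.59

E[u] = 0.5·ln(10400) + 0.25·ln(10300) + 0.25·ln(5500) = 4.6248 + 2.3100 + 2.1531 = 9.0879
CE = e^9.0879 ≈ 8847.59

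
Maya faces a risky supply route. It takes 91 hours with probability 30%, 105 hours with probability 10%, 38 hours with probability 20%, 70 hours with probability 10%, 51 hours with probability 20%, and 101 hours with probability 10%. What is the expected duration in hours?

72.7 hours

EV = 0.3 × 91 + 0.1 × 105 + 0.2 × 38 + 0.1 × 70 + 0.2 × 51 + 0.1 × 101 = 27.3 + 10.5 + 7.6 + 7 + 10.2 + 10.1 = 72.7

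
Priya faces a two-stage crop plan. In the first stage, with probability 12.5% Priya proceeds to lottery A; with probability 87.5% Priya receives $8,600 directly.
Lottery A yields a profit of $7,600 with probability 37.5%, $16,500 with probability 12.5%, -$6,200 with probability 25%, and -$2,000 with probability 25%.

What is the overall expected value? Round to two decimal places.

EV(A) = 0.375 × 7600 + 0.125 × 16500 + 0.25 × (-6200) + 0.25 × (-2000) = 2850 + 2062.5 − 1550 − 500 = 2862.5
Branch B: 8600 (certain)
Overall = 0.125 × 2862.5 + 0.875 × 8600 = 357.8125 + 7525 = 7882.8125

$7,882.81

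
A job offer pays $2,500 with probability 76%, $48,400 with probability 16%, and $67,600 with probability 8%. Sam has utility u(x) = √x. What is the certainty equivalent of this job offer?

E[u] = 0.76·√2500 + 0.16·√48400 + 0.08·√67600 = 0.76·50 + 0.16·220 + 0.08·260 = 94
CE = (94)² = 8836

$8,836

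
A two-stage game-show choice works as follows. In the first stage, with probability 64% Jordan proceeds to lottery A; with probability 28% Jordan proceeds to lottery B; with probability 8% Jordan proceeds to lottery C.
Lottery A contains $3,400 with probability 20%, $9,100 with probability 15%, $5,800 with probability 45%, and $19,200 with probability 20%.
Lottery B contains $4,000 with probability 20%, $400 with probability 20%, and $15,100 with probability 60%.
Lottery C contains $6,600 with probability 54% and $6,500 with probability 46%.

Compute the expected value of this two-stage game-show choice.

EV(A) = 0.2 × 3400 + 0.15 × 9100 + 0.45 × 5800 + 0.2 × 19200 = 680 + 1365 + 2610 + 3840 = 8495
EV(B) = 0.2 × 4000 + 0.2 × 400 + 0.6 × 15100 = 800 + 80 + 9060 = 9940
EV(C) = 0.54 × 6600 + 0.46 × 6500 = 3564 + 2990 = 6554
Overall = 0.64 × 8495 + 0.28 × 9940 + 0.08 × 6554 = 5436.8 + 2783.2 + 524.32 = 8744.32

$8,744.32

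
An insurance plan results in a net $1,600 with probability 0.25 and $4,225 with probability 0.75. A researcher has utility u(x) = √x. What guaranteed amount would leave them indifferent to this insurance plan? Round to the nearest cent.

$3,451.56

E[u] = 0.25·√1600 + 0.75·√4225 = 0.25·40 + 0.75·65 = 58.75
CE = (58.75)² = 3451.5625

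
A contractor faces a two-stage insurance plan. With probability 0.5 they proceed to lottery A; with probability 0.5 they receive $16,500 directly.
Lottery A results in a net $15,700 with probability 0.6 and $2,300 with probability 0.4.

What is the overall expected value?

$13,420

EV(A) = 0.6 × 15700 + 0.4 × 2300 = 9420 + 920 = 10340
Branch B: 16500 (certain)
Overall = 0.5 × 10340 + 0.5 × 16500 = 5170 + 8250 = 13420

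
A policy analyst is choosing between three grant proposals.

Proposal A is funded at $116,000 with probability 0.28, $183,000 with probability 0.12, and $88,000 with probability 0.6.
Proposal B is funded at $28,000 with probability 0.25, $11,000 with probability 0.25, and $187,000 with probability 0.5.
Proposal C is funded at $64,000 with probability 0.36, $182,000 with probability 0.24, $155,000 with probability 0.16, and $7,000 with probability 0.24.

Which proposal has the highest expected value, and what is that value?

Proposal A ($107,240)

Proposal A = 0.28 × 116000 + 0.12 × 183000 + 0.6 × 88000 = 32480 + 21960 + 52800 = 107240
Proposal B = 0.25 × 28000 + 0.25 × 11000 + 0.5 × 187000 = 7000 + 2750 + 93500 = 103250
Proposal C = 0.36 × 64000 + 0.24 × 182000 + 0.16 × 155000 + 0.24 × 7000 = 23040 + 43680 + 24800 + 1680 = 93200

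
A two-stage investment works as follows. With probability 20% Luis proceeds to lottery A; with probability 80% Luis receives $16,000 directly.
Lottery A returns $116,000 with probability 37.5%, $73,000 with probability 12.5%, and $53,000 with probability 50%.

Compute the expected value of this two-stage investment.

$28,625

EV(A) = 0.375 × 116000 + 0.125 × 73000 + 0.5 × 53000 = 43500 + 9125 + 26500 = 79125
Branch B: 16000 (certain)
Overall = 0.2 × 79125 + 0.8 × 16000 = 15825 + 12800 = 28625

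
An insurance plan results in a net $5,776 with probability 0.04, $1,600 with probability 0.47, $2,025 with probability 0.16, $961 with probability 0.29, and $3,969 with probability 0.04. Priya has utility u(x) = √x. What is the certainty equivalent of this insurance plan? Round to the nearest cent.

$1,644.30

E[u] = 0.04·√5776 + 0.47·√1600 + 0.16·√2025 + 0.29·√961 + 0.04·√3969 = 0.04·76 + 0.47·40 + 0.16·45 + 0.29·31 + 0.04·63 = 40.55
CE = (40.55)² = 1644.3025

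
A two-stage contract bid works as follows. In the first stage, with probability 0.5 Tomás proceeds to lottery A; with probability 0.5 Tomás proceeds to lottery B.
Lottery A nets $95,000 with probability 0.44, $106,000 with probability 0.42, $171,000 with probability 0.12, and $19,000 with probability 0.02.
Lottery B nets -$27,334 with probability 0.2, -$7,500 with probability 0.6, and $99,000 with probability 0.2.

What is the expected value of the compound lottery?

EV(A) = 0.44 × 95000 + 0.42 × 106000 + 0.12 × 171000 + 0.02 × 19000 = 41800 + 44520 + 20520 + 380 = 107220
EV(B) = 0.2 × (-27334) + 0.6 × (-7500) + 0.2 × 99000 = -5466.8 − 4500 + 19800 = 9833.2
Overall = 0.5 × 107220 + 0.5 × 9833.2 = 53610 + 4916.6 = 58526.6

$58,526.60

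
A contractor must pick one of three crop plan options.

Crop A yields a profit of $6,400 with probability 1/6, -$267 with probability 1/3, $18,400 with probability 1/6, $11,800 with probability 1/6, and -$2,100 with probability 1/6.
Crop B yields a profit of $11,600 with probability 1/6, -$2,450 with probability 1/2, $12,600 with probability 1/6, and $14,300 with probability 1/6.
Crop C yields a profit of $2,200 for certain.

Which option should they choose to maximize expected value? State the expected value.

Crop A ($5,661)

Crop A = 1/6 × 6400 + 1/3 × (-267) + 1/6 × 18400 + 1/6 × 11800 + 1/6 × (-2100) = 1066.6667 − 89 + 3066.6667 + 1966.6667 − 350 = 5661
Crop B = 1/6 × 11600 + 1/2 × (-2450) + 1/6 × 12600 + 1/6 × 14300 = 1933.3333 − 1225 + 2100 + 2383.3333 = 5191.6667
Crop C: 2200 (certain)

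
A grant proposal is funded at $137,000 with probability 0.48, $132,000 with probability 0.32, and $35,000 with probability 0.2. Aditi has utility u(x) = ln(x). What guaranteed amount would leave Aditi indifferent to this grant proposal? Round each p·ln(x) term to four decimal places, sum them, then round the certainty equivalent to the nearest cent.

E[u] = 0.48·ln(137000) + 0.32·ln(132000) + 0.2·ln(35000) = 5.6773 + 3.7730 + 2.0926 = 11.5429
CE = e^11.5429 ≈ 103042.83

$103,042.83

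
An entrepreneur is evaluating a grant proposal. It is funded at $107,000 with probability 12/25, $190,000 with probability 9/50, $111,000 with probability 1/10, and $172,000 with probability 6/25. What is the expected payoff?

$137,940

EV = 12/25 × 107000 + 9/50 × 190000 + 1/10 × 111000 + 6/25 × 172000 = 51360 + 34200 + 11100 + 41280 = 137940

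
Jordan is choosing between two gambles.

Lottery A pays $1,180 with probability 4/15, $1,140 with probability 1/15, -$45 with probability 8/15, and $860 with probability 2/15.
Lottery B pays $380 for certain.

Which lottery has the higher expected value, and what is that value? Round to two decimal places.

Lottery A ($481.33)

Lottery A = 4/15 × 1180 + 1/15 × 1140 + 8/15 × (-45) + 2/15 × 860 = 314.6667 + 76 − 24 + 114.6667 = 481.3333
Lottery B: 380 (certain)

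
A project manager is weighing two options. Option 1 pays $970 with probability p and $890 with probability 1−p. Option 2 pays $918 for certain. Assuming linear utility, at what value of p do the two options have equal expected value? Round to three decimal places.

p = 0.350

p·970 + (1−p)·890 = 918
80p + 890 = 918
p = (918 − 890) / 80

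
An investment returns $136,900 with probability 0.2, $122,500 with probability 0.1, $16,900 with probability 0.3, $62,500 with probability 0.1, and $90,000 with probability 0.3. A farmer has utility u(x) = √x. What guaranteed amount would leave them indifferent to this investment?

$69,169

E[u] = 0.2·√136900 + 0.1·√122500 + 0.3·√16900 + 0.1·√62500 + 0.3·√90000 = 0.2·370 + 0.1·350 + 0.3·130 + 0.1·250 + 0.3·300 = 263
CE = (263)² = 69169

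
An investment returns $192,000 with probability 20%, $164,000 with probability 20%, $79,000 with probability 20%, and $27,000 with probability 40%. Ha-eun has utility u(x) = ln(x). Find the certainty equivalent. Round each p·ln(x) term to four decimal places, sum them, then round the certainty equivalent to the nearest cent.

E[u] = 0.2·ln(192000) + 0.2·ln(164000) + 0.2·ln(79000) + 0.4·ln(27000) = 2.4331 + 2.4015 + 2.2554 + 4.0814 = 11.1714
CE = e^11.1714 ≈ 71068.54

$71,068.54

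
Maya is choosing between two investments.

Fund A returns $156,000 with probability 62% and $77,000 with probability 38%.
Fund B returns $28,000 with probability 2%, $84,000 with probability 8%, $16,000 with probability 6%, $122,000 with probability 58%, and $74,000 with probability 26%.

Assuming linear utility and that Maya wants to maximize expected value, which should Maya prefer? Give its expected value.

Fund A = 0.62 × 156000 + 0.38 × 77000 = 96720 + 29260 = 125980
Fund B = 0.02 × 28000 + 0.08 × 84000 + 0.06 × 16000 + 0.58 × 122000 + 0.26 × 74000 = 560 + 6720 + 960 + 70760 + 19240 = 98240

Fund A ($125,980)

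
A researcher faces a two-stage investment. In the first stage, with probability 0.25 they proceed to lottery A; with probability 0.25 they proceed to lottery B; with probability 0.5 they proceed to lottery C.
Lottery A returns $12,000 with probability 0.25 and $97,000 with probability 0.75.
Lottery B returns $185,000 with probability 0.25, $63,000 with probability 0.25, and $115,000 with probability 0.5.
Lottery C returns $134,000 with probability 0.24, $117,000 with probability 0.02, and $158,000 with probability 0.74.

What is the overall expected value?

EV(A) = 0.25 × 12000 + 0.75 × 97000 = 3000 + 72750 = 75750
EV(B) = 0.25 × 185000 + 0.25 × 63000 + 0.5 × 115000 = 46250 + 15750 + 57500 = 119500
EV(C) = 0.24 × 134000 + 0.02 × 117000 + 0.74 × 158000 = 32160 + 2340 + 116920 = 151420
Overall = 0.25 × 75750 + 0.25 × 119500 + 0.5 × 151420 = 18937.5 + 29875 + 75710 = 124522.5

$124,522.50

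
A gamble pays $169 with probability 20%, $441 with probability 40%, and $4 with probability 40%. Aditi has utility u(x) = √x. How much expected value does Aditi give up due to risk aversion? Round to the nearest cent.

$72.56

E[u] = 0.2·√169 + 0.4·√441 + 0.4·√4 = 0.2·13 + 0.4·21 + 0.4·2 = 11.8
CE = (11.8)² = 139.24
Risk premium = EV − CE = 211.8 − 139.24 = 72.56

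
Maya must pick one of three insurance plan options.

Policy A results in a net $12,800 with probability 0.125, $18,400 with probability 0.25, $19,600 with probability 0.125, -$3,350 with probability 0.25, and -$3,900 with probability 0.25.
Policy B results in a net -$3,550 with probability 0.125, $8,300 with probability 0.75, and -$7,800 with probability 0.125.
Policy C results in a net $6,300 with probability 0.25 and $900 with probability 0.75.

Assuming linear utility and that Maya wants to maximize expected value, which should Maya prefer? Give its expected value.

Policy A ($6,837.50)

Policy A = 0.125 × 12800 + 0.25 × 18400 + 0.125 × 19600 + 0.25 × (-3350) + 0.25 × (-3900) = 1600 + 4600 + 2450 − 837.5 − 975 = 6837.5
Policy B = 0.125 × (-3550) + 0.75 × 8300 + 0.125 × (-7800) = -443.75 + 6225 − 975 = 4806.25
Policy C = 0.25 × 6300 + 0.75 × 900 = 1575 + 675 = 2250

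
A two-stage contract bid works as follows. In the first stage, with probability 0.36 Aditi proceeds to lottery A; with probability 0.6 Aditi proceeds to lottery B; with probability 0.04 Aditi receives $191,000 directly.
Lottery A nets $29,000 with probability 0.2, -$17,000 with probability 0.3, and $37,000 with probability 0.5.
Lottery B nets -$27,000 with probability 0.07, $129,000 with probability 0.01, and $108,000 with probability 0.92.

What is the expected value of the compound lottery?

EV(A) = 0.2 × 29000 + 0.3 × (-17000) + 0.5 × 37000 = 5800 − 5100 + 18500 = 19200
EV(B) = 0.07 × (-27000) + 0.01 × 129000 + 0.92 × 108000 = -1890 + 1290 + 99360 = 98760
Branch C: 191000 (certain)
Overall = 0.36 × 19200 + 0.6 × 98760 + 0.04 × 191000 = 6912 + 59256 + 7640 = 73808

$73,808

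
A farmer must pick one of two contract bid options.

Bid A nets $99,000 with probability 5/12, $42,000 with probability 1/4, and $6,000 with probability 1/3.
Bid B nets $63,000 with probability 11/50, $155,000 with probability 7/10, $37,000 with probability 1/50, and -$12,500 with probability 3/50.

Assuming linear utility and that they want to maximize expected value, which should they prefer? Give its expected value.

Bid B ($122,350)

Bid A = 5/12 × 99000 + 1/4 × 42000 + 1/3 × 6000 = 41250 + 10500 + 2000 = 53750
Bid B = 11/50 × 63000 + 7/10 × 155000 + 1/50 × 37000 + 3/50 × (-12500) = 13860 + 108500 + 740 − 750 = 122350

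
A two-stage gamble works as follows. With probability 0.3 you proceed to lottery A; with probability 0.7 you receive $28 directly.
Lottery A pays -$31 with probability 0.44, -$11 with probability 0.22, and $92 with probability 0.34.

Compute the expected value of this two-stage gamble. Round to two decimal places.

EV(A) = 0.44 × (-31) + 0.22 × (-11) + 0.34 × 92 = -13.64 − 2.42 + 31.28 = 15.22
Branch B: 28 (certain)
Overall = 0.3 × 15.22 + 0.7 × 28 = 4.566 + 19.6 = 24.166

$24.17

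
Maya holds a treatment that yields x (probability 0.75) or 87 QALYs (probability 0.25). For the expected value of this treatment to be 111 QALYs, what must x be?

x = 119 QALYs

0.75·x + 0.25·87 = 111
0.75·x = 111 − 21.75 = 89.25
x = 89.25 / 0.75 = 119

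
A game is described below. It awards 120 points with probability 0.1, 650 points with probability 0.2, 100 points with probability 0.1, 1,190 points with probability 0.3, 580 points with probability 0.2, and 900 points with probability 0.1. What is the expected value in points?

EV = 0.1 × 120 + 0.2 × 650 + 0.1 × 100 + 0.3 × 1190 + 0.2 × 580 + 0.1 × 900 = 12 + 130 + 10 + 357 + 116 + 90 = 715

715 points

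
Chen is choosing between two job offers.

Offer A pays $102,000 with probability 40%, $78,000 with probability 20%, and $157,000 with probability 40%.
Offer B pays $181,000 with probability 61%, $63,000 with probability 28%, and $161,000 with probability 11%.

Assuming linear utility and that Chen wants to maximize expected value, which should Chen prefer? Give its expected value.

Offer B ($145,760)

Offer A = 0.4 × 102000 + 0.2 × 78000 + 0.4 × 157000 = 40800 + 15600 + 62800 = 119200
Offer B = 0.61 × 181000 + 0.28 × 63000 + 0.11 × 161000 = 110410 + 17640 + 17710 = 145760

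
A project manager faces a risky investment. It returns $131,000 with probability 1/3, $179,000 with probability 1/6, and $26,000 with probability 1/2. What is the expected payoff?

EV = 1/3 × 131000 + 1/6 × 179000 + 1/2 × 26000 = 43666.6667 + 29833.3333 + 13000 = 86500

$86,500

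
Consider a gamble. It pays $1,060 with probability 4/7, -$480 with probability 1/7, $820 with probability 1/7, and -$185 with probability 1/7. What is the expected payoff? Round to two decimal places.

EV = 4/7 × 1060 + 1/7 × (-480) + 1/7 × 820 + 1/7 × (-185) = 605.7143 − 68.5714 + 117.1429 − 26.4286 = 627.8571

$627.86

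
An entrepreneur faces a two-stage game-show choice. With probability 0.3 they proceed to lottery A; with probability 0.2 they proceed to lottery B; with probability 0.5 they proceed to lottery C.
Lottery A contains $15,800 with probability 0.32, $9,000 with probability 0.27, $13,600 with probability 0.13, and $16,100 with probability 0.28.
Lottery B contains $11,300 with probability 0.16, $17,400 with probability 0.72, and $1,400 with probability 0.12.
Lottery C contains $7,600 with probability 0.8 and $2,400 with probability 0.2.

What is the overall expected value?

EV(A) = 0.32 × 15800 + 0.27 × 9000 + 0.13 × 13600 + 0.28 × 16100 = 5056 + 2430 + 1768 + 4508 = 13762
EV(B) = 0.16 × 11300 + 0.72 × 17400 + 0.12 × 1400 = 1808 + 12528 + 168 = 14504
EV(C) = 0.8 × 7600 + 0.2 × 2400 = 6080 + 480 = 6560
Overall = 0.3 × 13762 + 0.2 × 14504 + 0.5 × 6560 = 4128.6 + 2900.8 + 3280 = 10309.4

$10,309.40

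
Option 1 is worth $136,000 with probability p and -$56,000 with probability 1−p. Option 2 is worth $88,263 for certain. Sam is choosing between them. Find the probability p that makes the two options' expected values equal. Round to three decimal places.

p = 0.751

p·136000 + (1−p)·(-56000) = 88263
192000p − 56000 = 88263
p = (88263 + 56000) / 192000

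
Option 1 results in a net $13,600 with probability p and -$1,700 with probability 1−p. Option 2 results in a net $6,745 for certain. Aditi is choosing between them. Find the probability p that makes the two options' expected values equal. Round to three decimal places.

p = 0.552

p·13600 + (1−p)·(-1700) = 6745
15300p − 1700 = 6745
p = (6745 + 1700) / 15300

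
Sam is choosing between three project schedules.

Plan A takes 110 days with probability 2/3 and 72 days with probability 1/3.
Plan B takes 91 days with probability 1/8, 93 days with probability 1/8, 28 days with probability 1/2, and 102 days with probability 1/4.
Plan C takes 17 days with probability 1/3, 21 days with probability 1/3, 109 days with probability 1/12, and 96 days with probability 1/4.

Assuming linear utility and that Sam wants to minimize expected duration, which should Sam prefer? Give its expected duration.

Plan C (45.75 days)

Plan A = 2/3 × 110 + 1/3 × 72 = 73.3333 + 24 = 97.3333
Plan B = 1/8 × 91 + 1/8 × 93 + 1/2 × 28 + 1/4 × 102 = 11.375 + 11.625 + 14 + 25.5 = 62.5
Plan C = 1/3 × 17 + 1/3 × 21 + 1/12 × 109 + 1/4 × 96 = 5.6667 + 7 + 9.0833 + 24 = 45.75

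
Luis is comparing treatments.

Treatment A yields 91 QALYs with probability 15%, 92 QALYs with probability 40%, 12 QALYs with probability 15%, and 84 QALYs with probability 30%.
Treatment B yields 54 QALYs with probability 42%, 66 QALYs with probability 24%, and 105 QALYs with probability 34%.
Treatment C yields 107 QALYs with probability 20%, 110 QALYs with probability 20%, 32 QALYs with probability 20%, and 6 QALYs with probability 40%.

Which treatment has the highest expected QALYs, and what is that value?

Treatment A = 0.15 × 91 + 0.4 × 92 + 0.15 × 12 + 0.3 × 84 = 13.65 + 36.8 + 1.8 + 25.2 = 77.45
Treatment B = 0.42 × 54 + 0.24 × 66 + 0.34 × 105 = 22.68 + 15.84 + 35.7 = 74.22
Treatment C = 0.2 × 107 + 0.2 × 110 + 0.2 × 32 + 0.4 × 6 = 21.4 + 22 + 6.4 + 2.4 = 52.2

Treatment A (77.45 QALYs)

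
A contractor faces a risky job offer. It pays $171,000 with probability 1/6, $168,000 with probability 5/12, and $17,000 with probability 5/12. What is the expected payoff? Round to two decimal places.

$105,583.33

EV = 1/6 × 171000 + 5/12 × 168000 + 5/12 × 17000 = 28500 + 70000 + 7083.3333 = 105583.3333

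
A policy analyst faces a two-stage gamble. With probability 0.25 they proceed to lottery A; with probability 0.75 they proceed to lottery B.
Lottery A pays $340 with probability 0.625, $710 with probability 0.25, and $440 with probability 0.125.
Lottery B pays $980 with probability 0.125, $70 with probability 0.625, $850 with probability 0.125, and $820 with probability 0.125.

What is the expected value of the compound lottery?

EV(A) = 0.625 × 340 + 0.25 × 710 + 0.125 × 440 = 212.5 + 177.5 + 55 = 445
EV(B) = 0.125 × 980 + 0.625 × 70 + 0.125 × 850 + 0.125 × 820 = 122.5 + 43.75 + 106.25 + 102.5 = 375
Overall = 0.25 × 445 + 0.75 × 375 = 111.25 + 281.25 = 392.5

$392.50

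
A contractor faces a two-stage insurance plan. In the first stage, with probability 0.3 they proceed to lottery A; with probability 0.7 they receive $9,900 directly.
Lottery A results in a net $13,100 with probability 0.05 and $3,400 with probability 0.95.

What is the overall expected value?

$8,095.50

EV(A) = 0.05 × 13100 + 0.95 × 3400 = 655 + 3230 = 3885
Branch B: 9900 (certain)
Overall = 0.3 × 3885 + 0.7 × 9900 = 1165.5 + 6930 = 8095.5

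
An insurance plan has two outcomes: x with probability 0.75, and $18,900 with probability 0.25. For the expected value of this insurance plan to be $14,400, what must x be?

x = $12,900

0.75·x + 0.25·18900 = 14400
0.75·x = 14400 − 4725 = 9675
x = 9675 / 0.75 = 12900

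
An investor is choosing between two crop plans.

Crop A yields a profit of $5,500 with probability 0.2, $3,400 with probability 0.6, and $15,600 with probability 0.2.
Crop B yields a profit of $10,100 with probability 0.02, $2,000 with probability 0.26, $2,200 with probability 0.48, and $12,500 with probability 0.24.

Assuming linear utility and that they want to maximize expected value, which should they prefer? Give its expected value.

Crop A ($6,260)

Crop A = 0.2 × 5500 + 0.6 × 3400 + 0.2 × 15600 = 1100 + 2040 + 3120 = 6260
Crop B = 0.02 × 10100 + 0.26 × 2000 + 0.48 × 2200 + 0.24 × 12500 = 202 + 520 + 1056 + 3000 = 4778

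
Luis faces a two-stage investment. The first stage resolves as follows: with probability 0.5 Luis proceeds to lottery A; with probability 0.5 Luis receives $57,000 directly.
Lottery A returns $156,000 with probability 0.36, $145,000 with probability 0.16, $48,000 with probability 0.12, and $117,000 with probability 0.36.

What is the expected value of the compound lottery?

EV(A) = 0.36 × 156000 + 0.16 × 145000 + 0.12 × 48000 + 0.36 × 117000 = 56160 + 23200 + 5760 + 42120 = 127240
Branch B: 57000 (certain)
Overall = 0.5 × 127240 + 0.5 × 57000 = 63620 + 28500 = 92120

$92,120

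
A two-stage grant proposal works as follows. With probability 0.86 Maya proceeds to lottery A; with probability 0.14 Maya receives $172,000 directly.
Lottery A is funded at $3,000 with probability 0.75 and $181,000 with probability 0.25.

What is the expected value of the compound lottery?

EV(A) = 0.75 × 3000 + 0.25 × 181000 = 2250 + 45250 = 47500
Branch B: 172000 (certain)
Overall = 0.86 × 47500 + 0.14 × 172000 = 40850 + 24080 = 64930

$64,930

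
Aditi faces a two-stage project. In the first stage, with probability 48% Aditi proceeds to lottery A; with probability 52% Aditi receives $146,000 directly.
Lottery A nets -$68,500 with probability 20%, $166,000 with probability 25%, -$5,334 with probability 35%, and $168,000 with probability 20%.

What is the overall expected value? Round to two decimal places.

$104,495.89

EV(A) = 0.2 × (-68500) + 0.25 × 166000 + 0.35 × (-5334) + 0.2 × 168000 = -13700 + 41500 − 1866.9 + 33600 = 59533.1
Branch B: 146000 (certain)
Overall = 0.48 × 59533.1 + 0.52 × 146000 = 28575.888 + 75920 = 104495.888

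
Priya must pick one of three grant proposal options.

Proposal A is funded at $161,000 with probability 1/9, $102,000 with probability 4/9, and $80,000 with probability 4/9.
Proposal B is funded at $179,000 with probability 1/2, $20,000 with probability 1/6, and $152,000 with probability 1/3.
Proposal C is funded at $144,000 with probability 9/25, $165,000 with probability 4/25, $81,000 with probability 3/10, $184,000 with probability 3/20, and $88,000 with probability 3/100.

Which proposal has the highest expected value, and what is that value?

Proposal B ($143,500)

Proposal A = 1/9 × 161000 + 4/9 × 102000 + 4/9 × 80000 = 17888.8889 + 45333.3333 + 35555.5556 = 98777.7778
Proposal B = 1/2 × 179000 + 1/6 × 20000 + 1/3 × 152000 = 89500 + 3333.3333 + 50666.6667 = 143500
Proposal C = 9/25 × 144000 + 4/25 × 165000 + 3/10 × 81000 + 3/20 × 184000 + 3/100 × 88000 = 51840 + 26400 + 24300 + 27600 + 2640 = 132780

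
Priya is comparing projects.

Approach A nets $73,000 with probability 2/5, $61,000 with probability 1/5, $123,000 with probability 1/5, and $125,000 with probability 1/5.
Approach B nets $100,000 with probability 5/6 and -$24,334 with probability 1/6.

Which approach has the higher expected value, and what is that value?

Approach A = 2/5 × 73000 + 1/5 × 61000 + 1/5 × 123000 + 1/5 × 125000 = 29200 + 12200 + 24600 + 25000 = 91000
Approach B = 5/6 × 100000 + 1/6 × (-24334) = 83333.3333 − 4055.6667 = 79277.6667

Approach A ($91,000)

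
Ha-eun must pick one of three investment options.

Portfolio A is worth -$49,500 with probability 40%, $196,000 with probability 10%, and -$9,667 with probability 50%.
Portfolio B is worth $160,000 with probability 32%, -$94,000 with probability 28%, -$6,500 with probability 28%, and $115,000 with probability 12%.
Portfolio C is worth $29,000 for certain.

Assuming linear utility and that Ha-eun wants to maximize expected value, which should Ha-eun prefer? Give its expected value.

Portfolio B ($36,860)

Portfolio A = 0.4 × (-49500) + 0.1 × 196000 + 0.5 × (-9667) = -19800 + 19600 − 4833.5 = -5033.5
Portfolio B = 0.32 × 160000 + 0.28 × (-94000) + 0.28 × (-6500) + 0.12 × 115000 = 51200 − 26320 − 1820 + 13800 = 36860
Portfolio C: 29000 (certain)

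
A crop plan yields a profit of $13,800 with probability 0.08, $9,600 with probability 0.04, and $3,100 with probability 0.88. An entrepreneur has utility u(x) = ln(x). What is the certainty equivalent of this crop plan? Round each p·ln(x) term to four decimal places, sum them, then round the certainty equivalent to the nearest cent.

$3,655.18

E[u] = 0.08·ln(13800) + 0.04·ln(9600) + 0.88·ln(3100) = 0.7626 + 0.3668 + 7.0745 = 8.2039
CE = e^8.2039 ≈ 3655.18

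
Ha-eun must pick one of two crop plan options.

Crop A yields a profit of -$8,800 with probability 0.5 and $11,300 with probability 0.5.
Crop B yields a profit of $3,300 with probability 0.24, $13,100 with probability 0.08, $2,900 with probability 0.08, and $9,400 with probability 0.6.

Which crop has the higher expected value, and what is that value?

Crop B ($7,712)

Crop A = 0.5 × (-8800) + 0.5 × 11300 = -4400 + 5650 = 1250
Crop B = 0.24 × 3300 + 0.08 × 13100 + 0.08 × 2900 + 0.6 × 9400 = 792 + 1048 + 232 + 5640 = 7712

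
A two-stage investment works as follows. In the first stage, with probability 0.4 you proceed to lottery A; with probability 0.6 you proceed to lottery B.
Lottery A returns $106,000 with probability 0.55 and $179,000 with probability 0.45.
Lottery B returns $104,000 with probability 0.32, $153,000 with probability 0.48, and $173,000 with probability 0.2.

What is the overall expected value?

$140,332

EV(A) = 0.55 × 106000 + 0.45 × 179000 = 58300 + 80550 = 138850
EV(B) = 0.32 × 104000 + 0.48 × 153000 + 0.2 × 173000 = 33280 + 73440 + 34600 = 141320
Overall = 0.4 × 138850 + 0.6 × 141320 = 55540 + 84792 = 140332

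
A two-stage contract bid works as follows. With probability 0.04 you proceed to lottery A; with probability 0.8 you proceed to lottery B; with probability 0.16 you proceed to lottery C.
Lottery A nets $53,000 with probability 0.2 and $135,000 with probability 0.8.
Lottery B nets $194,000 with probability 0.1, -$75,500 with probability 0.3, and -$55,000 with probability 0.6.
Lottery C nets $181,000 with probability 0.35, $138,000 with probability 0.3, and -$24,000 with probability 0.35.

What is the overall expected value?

-$8,840

EV(A) = 0.2 × 53000 + 0.8 × 135000 = 10600 + 108000 = 118600
EV(B) = 0.1 × 194000 + 0.3 × (-75500) + 0.6 × (-55000) = 19400 − 22650 − 33000 = -36250
EV(C) = 0.35 × 181000 + 0.3 × 138000 + 0.35 × (-24000) = 63350 + 41400 − 8400 = 96350
Overall = 0.04 × 118600 + 0.8 × (-36250) + 0.16 × 96350 = 4744 − 29000 + 15416 = -8840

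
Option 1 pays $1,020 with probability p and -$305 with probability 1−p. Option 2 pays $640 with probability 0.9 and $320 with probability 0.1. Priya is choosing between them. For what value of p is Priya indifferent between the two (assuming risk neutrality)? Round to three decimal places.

p = 0.689

EV(Option 2) = 0.9 × 640 + 0.1 × 320 = 576 + 32 = 608
p·1020 + (1−p)·(-305) = 608
1325p − 305 = 608
p = (608 + 305) / 1325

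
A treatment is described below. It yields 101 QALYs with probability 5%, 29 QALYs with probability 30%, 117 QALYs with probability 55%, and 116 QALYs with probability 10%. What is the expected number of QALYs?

89.7 QALYs

EV = 0.05 × 101 + 0.3 × 29 + 0.55 × 117 + 0.1 × 116 = 5.05 + 8.7 + 64.35 + 11.6 = 89.7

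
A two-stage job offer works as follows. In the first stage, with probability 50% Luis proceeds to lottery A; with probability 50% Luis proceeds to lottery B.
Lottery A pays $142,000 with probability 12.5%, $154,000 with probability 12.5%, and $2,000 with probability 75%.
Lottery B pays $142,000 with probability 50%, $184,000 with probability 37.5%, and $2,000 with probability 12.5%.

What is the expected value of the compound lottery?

EV(A) = 0.125 × 142000 + 0.125 × 154000 + 0.75 × 2000 = 17750 + 19250 + 1500 = 38500
EV(B) = 0.5 × 142000 + 0.375 × 184000 + 0.125 × 2000 = 71000 + 69000 + 250 = 140250
Overall = 0.5 × 38500 + 0.5 × 140250 = 19250 + 70125 = 89375

$89,375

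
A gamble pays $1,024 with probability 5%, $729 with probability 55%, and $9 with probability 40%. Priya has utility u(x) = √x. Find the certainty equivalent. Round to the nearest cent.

$311.52

E[u] = 0.05·√1024 + 0.55·√729 + 0.4·√9 = 0.05·32 + 0.55·27 + 0.4·3 = 17.65
CE = (17.65)² = 311.5225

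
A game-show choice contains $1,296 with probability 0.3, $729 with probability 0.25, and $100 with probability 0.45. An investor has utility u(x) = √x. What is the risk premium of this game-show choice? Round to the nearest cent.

$129.85

E[u] = 0.3·√1296 + 0.25·√729 + 0.45·√100 = 0.3·36 + 0.25·27 + 0.45·10 = 22.05
CE = (22.05)² = 486.2025
Risk premium = EV − CE = 616.05 − 486.2025 = 129.8475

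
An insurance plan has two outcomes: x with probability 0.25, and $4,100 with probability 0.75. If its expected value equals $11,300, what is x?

0.25·x + 0.75·4100 = 11300
0.25·x = 11300 − 3075 = 8225
x = 8225 / 0.25 = 32900

x = $32,900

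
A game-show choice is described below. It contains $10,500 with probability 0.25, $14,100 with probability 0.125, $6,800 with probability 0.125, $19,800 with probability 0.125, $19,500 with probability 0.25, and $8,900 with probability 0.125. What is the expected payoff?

$13,700

EV = 0.25 × 10500 + 0.125 × 14100 + 0.125 × 6800 + 0.125 × 19800 + 0.25 × 19500 + 0.125 × 8900 = 2625 + 1762.5 + 850 + 2475 + 4875 + 1112.5 = 13700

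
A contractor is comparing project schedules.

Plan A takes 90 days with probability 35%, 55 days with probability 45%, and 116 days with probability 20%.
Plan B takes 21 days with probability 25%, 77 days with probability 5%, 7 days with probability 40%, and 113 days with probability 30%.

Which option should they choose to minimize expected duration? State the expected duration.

Plan B (45.8 days)

Plan A = 0.35 × 90 + 0.45 × 55 + 0.2 × 116 = 31.5 + 24.75 + 23.2 = 79.45
Plan B = 0.25 × 21 + 0.05 × 77 + 0.4 × 7 + 0.3 × 113 = 5.25 + 3.85 + 2.8 + 33.9 = 45.8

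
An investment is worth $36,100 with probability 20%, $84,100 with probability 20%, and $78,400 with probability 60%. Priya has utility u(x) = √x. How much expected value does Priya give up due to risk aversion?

$1,384

E[u] = 0.2·√36100 + 0.2·√84100 + 0.6·√78400 = 0.2·190 + 0.2·290 + 0.6·280 = 264
CE = (264)² = 69696
Risk premium = EV − CE = 71080 − 69696 = 1384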